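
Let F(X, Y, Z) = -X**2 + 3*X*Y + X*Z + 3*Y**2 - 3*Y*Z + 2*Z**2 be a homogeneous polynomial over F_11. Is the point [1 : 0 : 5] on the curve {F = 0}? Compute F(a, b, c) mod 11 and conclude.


F(1,0,5) ≡ 10 (mod 11); P is NOT on the curve.

Evaluate F(1, 0, 5) term-by-term (mod 11).
  -X**2 ↦ -1·1·1·1 = -1
  3*X*Y ↦ 3·1·0·1 = 0
  X*Z ↦ 1·1·1·5 = 5
  3*Y**2 ↦ 3·1·0·1 = 0
  -3*Y*Z ↦ -3·1·0·5 = 0
  2*Z**2 ↦ 2·1·1·25 = 50
Sum: F(1, 0, 5) = (-1) + (0) + (5) + (0) + (0) + (50) = 54.
Reducing mod 11: 54 ≡ 10 (mod 11).
Since F(a, b, c) ≡ 10 ≠ 0 (mod 11), P does NOT lie on the curve.


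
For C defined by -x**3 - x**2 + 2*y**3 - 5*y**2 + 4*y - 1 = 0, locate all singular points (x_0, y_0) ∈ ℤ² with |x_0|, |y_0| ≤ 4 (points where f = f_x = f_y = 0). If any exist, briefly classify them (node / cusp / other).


Singular points: {(0, 1)}; classification: node.

Compute partial derivatives:
  f_x = -3*x**2 - 2*x.
  f_y = 6*y**2 - 10*y + 4.
Scan x_0 ∈ {−4, ..., 4}. For each x_0, f_y(x_0, y) is a polynomial in y; find its integer roots y ∈ {−4, ..., 4}, then test f_x and f at those candidates.
  x = -4: f_y(-4, y) = 6*y**2 - 10*y + 4; vanishes at y ∈ {1}. (-4, 1): f_x = -40 ≠ 0.
  x = -3: f_y(-3, y) = 6*y**2 - 10*y + 4; vanishes at y ∈ {1}. (-3, 1): f_x = -21 ≠ 0.
  x = -2: f_y(-2, y) = 6*y**2 - 10*y + 4; vanishes at y ∈ {1}. (-2, 1): f_x = -8 ≠ 0.
  x = -1: f_y(-1, y) = 6*y**2 - 10*y + 4; vanishes at y ∈ {1}. (-1, 1): f_x = -1 ≠ 0.
  x = 0: f_y(0, y) = 6*y**2 - 10*y + 4; vanishes at y ∈ {1}. (0, 1): f_x = 0, f = 0 — SINGULAR.
  x = 1: f_y(1, y) = 6*y**2 - 10*y + 4; vanishes at y ∈ {1}. (1, 1): f_x = -5 ≠ 0.
  x = 2: f_y(2, y) = 6*y**2 - 10*y + 4; vanishes at y ∈ {1}. (2, 1): f_x = -16 ≠ 0.
  x = 3: f_y(3, y) = 6*y**2 - 10*y + 4; vanishes at y ∈ {1}. (3, 1): f_x = -33 ≠ 0.
  x = 4: f_y(4, y) = 6*y**2 - 10*y + 4; vanishes at y ∈ {1}. (4, 1): f_x = -56 ≠ 0.
Only singular point on the grid: (0, 1).
Classify: substitute x = 0 + u, y = 1 + v and expand: f = -u**3 - u**2 + 2*v**3 + v**2.
No constant or linear terms (consistent with a singular point). Quadratic part: -u**2 + v**2. Cubic part: -u**3 + 2*v**3.
The quadratic part v**2 - u**2 = (v − u)(v + u) splits into two distinct linear factors, so there are two distinct tangent lines y − 1 = ±(x − 0) — this is a node (ordinary double point).
Classification: node.


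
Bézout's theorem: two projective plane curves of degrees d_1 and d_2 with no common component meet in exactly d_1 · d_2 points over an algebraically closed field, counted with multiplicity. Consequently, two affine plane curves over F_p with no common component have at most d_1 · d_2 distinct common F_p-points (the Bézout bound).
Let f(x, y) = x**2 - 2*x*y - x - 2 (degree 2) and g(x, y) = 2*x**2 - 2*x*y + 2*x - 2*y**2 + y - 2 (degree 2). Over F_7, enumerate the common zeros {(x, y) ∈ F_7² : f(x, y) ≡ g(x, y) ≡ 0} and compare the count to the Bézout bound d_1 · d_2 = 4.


Common zeros: ∅; count = 0; Bézout bound = 4.

deg(f) = 2, deg(g) = 2, so Bézout bound = 4.
Scan x ∈ F_7. For each x, list the y ∈ F_7 with f(x, y) ≡ 0 and those with g(x, y) ≡ 0 (mod 7); the common zeros in that column are the intersection.
  x = 0: f ≡ 0 at y ∈ ∅; g ≡ 0 at y ∈ ∅; common: ∅.
  x = 1: f ≡ 0 at y ∈ {6}; g ≡ 0 at y ∈ ∅; common: ∅.
  x = 2: f ≡ 0 at y ∈ {0}; g ≡ 0 at y ∈ ∅; common: ∅.
  x = 3: f ≡ 0 at y ∈ {3}; g ≡ 0 at y ∈ ∅; common: ∅.
  x = 4: f ≡ 0 at y ∈ {3}; g ≡ 0 at y ∈ ∅; common: ∅.
  x = 5: f ≡ 0 at y ∈ {6}; g ≡ 0 at y ∈ ∅; common: ∅.
  x = 6: f ≡ 0 at y ∈ {0}; g ≡ 0 at y ∈ {6}; common: ∅.
Collecting: common zeros = ∅, so the count is 0.
Comparison with the Bézout bound: 0 ≤ 4 = deg(f)·deg(g), as expected for curves with no common component (the affine F_7-count falls short of the bound because intersections may lie at infinity, over extension fields, or carry multiplicity).


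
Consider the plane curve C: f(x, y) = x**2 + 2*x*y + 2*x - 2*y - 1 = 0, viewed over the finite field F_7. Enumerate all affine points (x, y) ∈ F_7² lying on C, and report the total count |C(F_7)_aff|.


Affine F_7-points: {(0, 3), (2, 0), (3, 0), (4, 2), (5, 1), (6, 3)}; count = 6.

For each of the 49 pairs (x, y) ∈ F_7², evaluate f(x, y) mod 7. Record the zeros.
  x = 0: [0↦6, 1↦4, 2↦2, 3↦0, 4↦5, 5↦3, 6↦1]  zeros at y ∈ {3}
  x = 1: [0↦2, 1↦2, 2↦2, 3↦2, 4↦2, 5↦2, 6↦2]  zeros at y ∈ ∅
  x = 2: [0↦0, 1↦2, 2↦4, 3↦6, 4↦1, 5↦3, 6↦5]  zeros at y ∈ {0}
  x = 3: [0↦0, 1↦4, 2↦1, 3↦5, 4↦2, 5↦6, 6↦3]  zeros at y ∈ {0}
  x = 4: [0↦2, 1↦1, 2↦0, 3↦6, 4↦5, 5↦4, 6↦3]  zeros at y ∈ {2}
  x = 5: [0↦6, 1↦0, 2↦1, 3↦2, 4↦3, 5↦4, 6↦5]  zeros at y ∈ {1}
  x = 6: [0↦5, 1↦1, 2↦4, 3↦0, 4↦3, 5↦6, 6↦2]  zeros at y ∈ {3}
Collecting zeros: affine points = {(0, 3), (2, 0), (3, 0), (4, 2), (5, 1), (6, 3)}.
Total count |C(F_7)_aff| = 6.


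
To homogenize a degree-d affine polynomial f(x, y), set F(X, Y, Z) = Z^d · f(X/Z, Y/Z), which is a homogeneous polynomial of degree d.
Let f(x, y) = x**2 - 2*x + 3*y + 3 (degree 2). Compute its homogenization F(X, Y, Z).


F(X, Y, Z) = X**2 - 2*X*Z + 3*Y*Z + 3*Z**2

deg(f) = 2.
Substitute x = X/Z, y = Y/Z into f, then multiply by Z^2.
  monomial 1·x^2·y^0 ↦ 1·X^2·Y^0·Z^0.
  monomial -2·x^1·y^0 ↦ -2·X^1·Y^0·Z^1.
  monomial 3·x^0·y^1 ↦ 3·X^0·Y^1·Z^1.
  monomial 3·x^0·y^0 ↦ 3·X^0·Y^0·Z^2.
Collecting: F(X, Y, Z) = X**2 - 2*X*Z + 3*Y*Z + 3*Z**2.


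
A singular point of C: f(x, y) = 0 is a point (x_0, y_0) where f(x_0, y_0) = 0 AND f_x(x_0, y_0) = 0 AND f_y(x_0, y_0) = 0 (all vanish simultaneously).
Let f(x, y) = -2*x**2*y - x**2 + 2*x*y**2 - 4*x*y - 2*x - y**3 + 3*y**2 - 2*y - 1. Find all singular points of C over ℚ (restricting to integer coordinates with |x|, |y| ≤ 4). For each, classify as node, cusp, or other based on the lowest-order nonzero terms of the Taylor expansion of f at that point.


Singular points: {(-1, 0)}; classification: node.

Compute partial derivatives:
  f_x = -4*x*y - 2*x + 2*y**2 - 4*y - 2.
  f_y = -2*x**2 + 4*x*y - 4*x - 3*y**2 + 6*y - 2.
Scan x_0 ∈ {−4, ..., 4}. For each x_0, f_y(x_0, y) is a polynomial in y; find its integer roots y ∈ {−4, ..., 4}, then test f_x and f at those candidates.
  x = -4: f_y(-4, y) = -3*y**2 - 10*y - 18; no integer root y with |y| ≤ 4.
  x = -3: f_y(-3, y) = -3*y**2 - 6*y - 8; no integer root y with |y| ≤ 4.
  x = -2: f_y(-2, y) = -3*y**2 - 2*y - 2; no integer root y with |y| ≤ 4.
  x = -1: f_y(-1, y) = -3*y**2 + 2*y; vanishes at y ∈ {0}. (-1, 0): f_x = 0, f = 0 — SINGULAR.
  x = 0: f_y(0, y) = -3*y**2 + 6*y - 2; no integer root y with |y| ≤ 4.
  x = 1: f_y(1, y) = -3*y**2 + 10*y - 8; vanishes at y ∈ {2}. (1, 2): f_x = -12 ≠ 0.
  x = 2: f_y(2, y) = -3*y**2 + 14*y - 18; no integer root y with |y| ≤ 4.
  x = 3: f_y(3, y) = -3*y**2 + 18*y - 32; no integer root y with |y| ≤ 4.
  x = 4: f_y(4, y) = -3*y**2 + 22*y - 50; no integer root y with |y| ≤ 4.
Only singular point on the grid: (-1, 0).
Classify: substitute x = -1 + u, y = 0 + v and expand: f = -2*u**2*v - u**2 + 2*u*v**2 - v**3 + v**2.
No constant or linear terms (consistent with a singular point). Quadratic part: -u**2 + v**2. Cubic part: -2*u**2*v + 2*u*v**2 - v**3.
The quadratic part v**2 - u**2 = (v − u)(v + u) splits into two distinct linear factors, so there are two distinct tangent lines y − 0 = ±(x − -1) — this is a node (ordinary double point).
Classification: node.


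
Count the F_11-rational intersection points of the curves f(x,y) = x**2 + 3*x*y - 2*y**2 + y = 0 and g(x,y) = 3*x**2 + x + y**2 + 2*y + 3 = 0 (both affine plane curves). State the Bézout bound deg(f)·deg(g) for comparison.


Common zeros: ∅; count = 0; Bézout bound = 4.

deg(f) = 2, deg(g) = 2, so Bézout bound = 4.
Scan x ∈ F_11. For each x, list the y ∈ F_11 with f(x, y) ≡ 0 and those with g(x, y) ≡ 0 (mod 11); the common zeros in that column are the intersection.
  x = 0: f ≡ 0 at y ∈ {0, 6}; g ≡ 0 at y ∈ {2, 7}; common: ∅.
  x = 1: f ≡ 0 at y ∈ ∅; g ≡ 0 at y ∈ {3, 6}; common: ∅.
  x = 2: f ≡ 0 at y ∈ {4, 5}; g ≡ 0 at y ∈ ∅; common: ∅.
  x = 3: f ≡ 0 at y ∈ ∅; g ≡ 0 at y ∈ {0, 9}; common: ∅.
  x = 4: f ≡ 0 at y ∈ {6}; g ≡ 0 at y ∈ {0, 9}; common: ∅.
  x = 5: f ≡ 0 at y ∈ {3, 5}; g ≡ 0 at y ∈ ∅; common: ∅.
  x = 6: f ≡ 0 at y ∈ {2}; g ≡ 0 at y ∈ {3, 6}; common: ∅.
  x = 7: f ≡ 0 at y ∈ ∅; g ≡ 0 at y ∈ {2, 7}; common: ∅.
  x = 8: f ≡ 0 at y ∈ {3, 4}; g ≡ 0 at y ∈ ∅; common: ∅.
  x = 9: f ≡ 0 at y ∈ ∅; g ≡ 0 at y ∈ ∅; common: ∅.
  x = 10: f ≡ 0 at y ∈ {2, 8}; g ≡ 0 at y ∈ ∅; common: ∅.
Collecting: common zeros = ∅, so the count is 0.
Comparison with the Bézout bound: 0 ≤ 4 = deg(f)·deg(g), as expected for curves with no common component (the affine F_11-count falls short of the bound because intersections may lie at infinity, over extension fields, or carry multiplicity).


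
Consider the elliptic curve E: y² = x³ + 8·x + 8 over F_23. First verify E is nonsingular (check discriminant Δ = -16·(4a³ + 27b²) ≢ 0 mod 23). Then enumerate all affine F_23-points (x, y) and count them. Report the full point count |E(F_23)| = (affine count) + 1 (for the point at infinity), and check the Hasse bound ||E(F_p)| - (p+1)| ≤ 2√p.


Affine points = {(0, 10), (0, 13), (2, 3), (2, 20), (3, 6), (3, 17), (4, 9), (4, 14), (5, 9), (5, 14), (7, 4), (7, 19), (8, 3), (8, 20), (9, 2), (9, 21), (11, 1), (11, 22), (13, 3), (13, 20), (14, 9), (14, 14), (16, 0), (18, 2), (18, 21), (19, 2), (19, 21), (20, 7), (20, 16)}; affine count = 29; |E(F_23)| = 30.

Discriminant check: Δ ∝ 4a³ + 27b² = 4·8³ + 27·8² = 4·512 + 27·64 ≡ 4 (mod 23). Nonzero ⇒ E is nonsingular.
For each x ∈ F_23, compute rhs = x³ + 8·x + 8 mod 23, then count y ∈ F_23 with y² ≡ rhs.
  x = 0: rhs = 8, matching y values: 10, 13 (2 points).
  x = 1: rhs = 17, matching y values: none (0 points).
  x = 2: rhs = 9, matching y values: 3, 20 (2 points).
  x = 3: rhs = 13, matching y values: 6, 17 (2 points).
  x = 4: rhs = 12, matching y values: 9, 14 (2 points).
  x = 5: rhs = 12, matching y values: 9, 14 (2 points).
  x = 6: rhs = 19, matching y values: none (0 points).
  x = 7: rhs = 16, matching y values: 4, 19 (2 points).
  x = 8: rhs = 9, matching y values: 3, 20 (2 points).
  x = 9: rhs = 4, matching y values: 2, 21 (2 points).
  x = 10: rhs = 7, matching y values: none (0 points).
  x = 11: rhs = 1, matching y values: 1, 22 (2 points).
  x = 12: rhs = 15, matching y values: none (0 points).
  x = 13: rhs = 9, matching y values: 3, 20 (2 points).
  x = 14: rhs = 12, matching y values: 9, 14 (2 points).
  x = 15: rhs = 7, matching y values: none (0 points).
  x = 16: rhs = 0, matching y values: 0 (1 points).
  x = 17: rhs = 20, matching y values: none (0 points).
  x = 18: rhs = 4, matching y values: 2, 21 (2 points).
  x = 19: rhs = 4, matching y values: 2, 21 (2 points).
  x = 20: rhs = 3, matching y values: 7, 16 (2 points).
  x = 21: rhs = 7, matching y values: none (0 points).
  x = 22: rhs = 22, matching y values: none (0 points).
Total affine count: 29.
Full point count |E(F_23)| = 29 + 1 = 30.
Hasse bound: |30 − (23+1)| = |6| = 6 ≤ 2√23 ≈ 9.5917 ✓.


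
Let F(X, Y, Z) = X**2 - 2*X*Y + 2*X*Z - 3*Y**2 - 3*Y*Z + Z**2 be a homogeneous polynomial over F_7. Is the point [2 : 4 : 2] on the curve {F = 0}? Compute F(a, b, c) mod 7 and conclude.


F(2,4,2) ≡ 5 (mod 7); P is NOT on the curve.

Evaluate F(2, 4, 2) term-by-term (mod 7).
  X**2 ↦ 1·4·1·1 = 4
  -2*X*Y ↦ -2·2·4·1 = -16
  2*X*Z ↦ 2·2·1·2 = 8
  -3*Y**2 ↦ -3·1·16·1 = -48
  -3*Y*Z ↦ -3·1·4·2 = -24
  Z**2 ↦ 1·1·1·4 = 4
Sum: F(2, 4, 2) = (4) + (-16) + (8) + (-48) + (-24) + (4) = -72.
Reducing mod 7: -72 ≡ 5 (mod 7).
Since F(a, b, c) ≡ 5 ≠ 0 (mod 7), P does NOT lie on the curve.


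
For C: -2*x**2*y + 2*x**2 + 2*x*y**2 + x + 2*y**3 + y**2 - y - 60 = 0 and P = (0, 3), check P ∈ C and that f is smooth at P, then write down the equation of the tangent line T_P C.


Tangent line at P: 19*x + 59*y - 177 = 0.

Step 1: f(0, 3) = 0, so P lies on C.
Step 2: partial derivatives
  f_x(x, y) = -4*x*y + 4*x + 2*y**2 + 1, f_y(x, y) = -2*x**2 + 4*x*y + 6*y**2 + 2*y - 1.
  f_x(P) = 19, f_y(P) = 59 (gradient nonzero, so P is smooth).
Step 3: tangent line at P: 19·(x − 0) + 59·(y − 3) = 0.
Expanding: 19*x + 59*y - 177 = 0.


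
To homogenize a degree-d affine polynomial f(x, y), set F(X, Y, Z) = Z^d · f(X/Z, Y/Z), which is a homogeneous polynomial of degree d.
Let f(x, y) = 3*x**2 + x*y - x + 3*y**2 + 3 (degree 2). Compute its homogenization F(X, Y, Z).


F(X, Y, Z) = 3*X**2 + X*Y - X*Z + 3*Y**2 + 3*Z**2

deg(f) = 2.
Substitute x = X/Z, y = Y/Z into f, then multiply by Z^2.
  monomial 3·x^2·y^0 ↦ 3·X^2·Y^0·Z^0.
  monomial 1·x^1·y^1 ↦ 1·X^1·Y^1·Z^0.
  monomial -1·x^1·y^0 ↦ -1·X^1·Y^0·Z^1.
  monomial 3·x^0·y^2 ↦ 3·X^0·Y^2·Z^0.
  monomial 3·x^0·y^0 ↦ 3·X^0·Y^0·Z^2.
Collecting: F(X, Y, Z) = 3*X**2 + X*Y - X*Z + 3*Y**2 + 3*Z**2.


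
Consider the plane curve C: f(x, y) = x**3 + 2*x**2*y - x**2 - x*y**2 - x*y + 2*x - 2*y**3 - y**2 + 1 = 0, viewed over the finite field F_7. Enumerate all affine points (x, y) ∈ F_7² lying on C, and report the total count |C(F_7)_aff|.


Affine F_7-points: {(1, 1), (2, 2), (4, 2), (4, 3), (5, 2), (6, 4), (6, 5)}; count = 7.

For each of the 49 pairs (x, y) ∈ F_7², evaluate f(x, y) mod 7. Record the zeros.
  x = 0: [0↦1, 1↦5, 2↦2, 3↦1, 4↦4, 5↦6, 6↦2]  zeros at y ∈ ∅
  x = 1: [0↦3, 1↦0, 2↦2, 3↦4, 4↦1, 5↦2, 6↦2]  zeros at y ∈ {1}
  x = 2: [0↦2, 1↦3, 2↦0, 3↦2, 4↦4, 5↦1, 6↦2]  zeros at y ∈ {2}
  x = 3: [0↦4, 1↦6, 2↦2, 3↦1, 4↦5, 5↦2, 6↦1]  zeros at y ∈ ∅
  x = 4: [0↦1, 1↦1, 2↦0, 3↦0, 4↦3, 5↦4, 6↦5]  zeros at y ∈ {2, 3}
  x = 5: [0↦6, 1↦1, 2↦0, 3↦5, 4↦4, 5↦6, 6↦6]  zeros at y ∈ {2}
  x = 6: [0↦4, 1↦5, 2↦1, 3↦1, 4↦0, 5↦0, 6↦3]  zeros at y ∈ {4, 5}
Collecting zeros: affine points = {(1, 1), (2, 2), (4, 2), (4, 3), (5, 2), (6, 4), (6, 5)}.
Total count |C(F_7)_aff| = 7.


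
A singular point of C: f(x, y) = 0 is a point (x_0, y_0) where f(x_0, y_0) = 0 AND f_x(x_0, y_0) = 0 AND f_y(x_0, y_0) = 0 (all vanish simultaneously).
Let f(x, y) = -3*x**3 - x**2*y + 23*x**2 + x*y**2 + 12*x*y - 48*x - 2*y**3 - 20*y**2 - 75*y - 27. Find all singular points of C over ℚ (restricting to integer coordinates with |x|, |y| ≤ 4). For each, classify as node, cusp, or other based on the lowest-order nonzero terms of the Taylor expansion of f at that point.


Singular points: {(3, -3)}; classification: node.

Compute partial derivatives:
  f_x = -9*x**2 - 2*x*y + 46*x + y**2 + 12*y - 48.
  f_y = -x**2 + 2*x*y + 12*x - 6*y**2 - 40*y - 75.
Scan x_0 ∈ {−4, ..., 4}. For each x_0, f_y(x_0, y) is a polynomial in y; find its integer roots y ∈ {−4, ..., 4}, then test f_x and f at those candidates.
  x = -4: f_y(-4, y) = -6*y**2 - 48*y - 139; no integer root y with |y| ≤ 4.
  x = -3: f_y(-3, y) = -6*y**2 - 46*y - 120; no integer root y with |y| ≤ 4.
  x = -2: f_y(-2, y) = -6*y**2 - 44*y - 103; no integer root y with |y| ≤ 4.
  x = -1: f_y(-1, y) = -6*y**2 - 42*y - 88; no integer root y with |y| ≤ 4.
  x = 0: f_y(0, y) = -6*y**2 - 40*y - 75; no integer root y with |y| ≤ 4.
  x = 1: f_y(1, y) = -6*y**2 - 38*y - 64; no integer root y with |y| ≤ 4.
  x = 2: f_y(2, y) = -6*y**2 - 36*y - 55; no integer root y with |y| ≤ 4.
  x = 3: f_y(3, y) = -6*y**2 - 34*y - 48; vanishes at y ∈ {-3}. (3, -3): f_x = 0, f = 0 — SINGULAR.
  x = 4: f_y(4, y) = -6*y**2 - 32*y - 43; no integer root y with |y| ≤ 4.
Only singular point on the grid: (3, -3).
Classify: substitute x = 3 + u, y = -3 + v and expand: f = -3*u**3 - u**2*v - u**2 + u*v**2 - 2*v**3 + v**2.
No constant or linear terms (consistent with a singular point). Quadratic part: -u**2 + v**2. Cubic part: -3*u**3 - u**2*v + u*v**2 - 2*v**3.
The quadratic part v**2 - u**2 = (v − u)(v + u) splits into two distinct linear factors, so there are two distinct tangent lines y − -3 = ±(x − 3) — this is a node (ordinary double point).
Classification: node.


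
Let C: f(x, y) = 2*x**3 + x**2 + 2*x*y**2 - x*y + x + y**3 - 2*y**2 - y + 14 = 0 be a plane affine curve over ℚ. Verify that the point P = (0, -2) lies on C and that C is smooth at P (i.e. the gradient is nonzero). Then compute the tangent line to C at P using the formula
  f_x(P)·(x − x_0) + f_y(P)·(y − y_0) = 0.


Tangent line at P: 11*x + 19*y + 38 = 0.

Step 1: f(0, -2) = 0, so P lies on C.
Step 2: partial derivatives
  f_x(x, y) = 6*x**2 + 2*x + 2*y**2 - y + 1, f_y(x, y) = 4*x*y - x + 3*y**2 - 4*y - 1.
  f_x(P) = 11, f_y(P) = 19 (gradient nonzero, so P is smooth).
Step 3: tangent line at P: 11·(x − 0) + 19·(y − -2) = 0.
Expanding: 11*x + 19*y + 38 = 0.


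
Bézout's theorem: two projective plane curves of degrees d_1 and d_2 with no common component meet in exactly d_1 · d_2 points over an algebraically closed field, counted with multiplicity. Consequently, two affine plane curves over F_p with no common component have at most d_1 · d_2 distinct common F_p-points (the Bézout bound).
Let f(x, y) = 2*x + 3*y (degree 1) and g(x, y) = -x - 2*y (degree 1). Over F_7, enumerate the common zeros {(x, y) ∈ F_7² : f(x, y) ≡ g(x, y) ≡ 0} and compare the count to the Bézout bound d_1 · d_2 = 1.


Common zeros: {(0, 0)}; count = 1; Bézout bound = 1.

deg(f) = 1, deg(g) = 1, so Bézout bound = 1.
Scan x ∈ F_7. For each x, list the y ∈ F_7 with f(x, y) ≡ 0 and those with g(x, y) ≡ 0 (mod 7); the common zeros in that column are the intersection.
  x = 0: f ≡ 0 at y ∈ {0}; g ≡ 0 at y ∈ {0}; common: {0}.
  x = 1: f ≡ 0 at y ∈ {4}; g ≡ 0 at y ∈ {3}; common: ∅.
  x = 2: f ≡ 0 at y ∈ {1}; g ≡ 0 at y ∈ {6}; common: ∅.
  x = 3: f ≡ 0 at y ∈ {5}; g ≡ 0 at y ∈ {2}; common: ∅.
  x = 4: f ≡ 0 at y ∈ {2}; g ≡ 0 at y ∈ {5}; common: ∅.
  x = 5: f ≡ 0 at y ∈ {6}; g ≡ 0 at y ∈ {1}; common: ∅.
  x = 6: f ≡ 0 at y ∈ {3}; g ≡ 0 at y ∈ {4}; common: ∅.
Collecting: common zeros = {(0, 0)}, so the count is 1.
Comparison with the Bézout bound: 1 ≤ 1 = deg(f)·deg(g), as expected for curves with no common component (the bound is attained).


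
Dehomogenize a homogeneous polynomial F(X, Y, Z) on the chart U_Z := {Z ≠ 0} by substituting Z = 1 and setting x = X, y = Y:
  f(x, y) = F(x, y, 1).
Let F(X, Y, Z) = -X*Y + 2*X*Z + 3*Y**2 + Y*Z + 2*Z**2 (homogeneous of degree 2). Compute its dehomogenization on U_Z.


f(x, y) = -x*y + 2*x + 3*y**2 + y + 2

On U_Z we set Z = 1. Each monomial c·X^i·Y^j·Z^k in F becomes c·x^i·y^j·1^k = c·x^i·y^j.
Substituting Z = 1: F(X, Y, 1) = -x*y + 2*x + 3*y**2 + y + 2.
Note: deg(f) ≤ deg(F) = 2; strict inequality happens when F is divisible by Z (lost terms).


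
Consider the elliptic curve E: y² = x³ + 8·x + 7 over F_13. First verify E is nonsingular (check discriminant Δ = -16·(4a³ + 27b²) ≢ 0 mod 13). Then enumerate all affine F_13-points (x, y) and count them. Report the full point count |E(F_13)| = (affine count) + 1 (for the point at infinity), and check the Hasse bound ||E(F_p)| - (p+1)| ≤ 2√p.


Affine points = {(1, 4), (1, 9), (4, 5), (4, 8), (5, 4), (5, 9), (7, 4), (7, 9), (11, 3), (11, 10)}; affine count = 10; |E(F_13)| = 11.

Discriminant check: Δ ∝ 4a³ + 27b² = 4·8³ + 27·7² = 4·512 + 27·49 ≡ 4 (mod 13). Nonzero ⇒ E is nonsingular.
For each x ∈ F_13, compute rhs = x³ + 8·x + 7 mod 13, then count y ∈ F_13 with y² ≡ rhs.
  x = 0: rhs = 7, matching y values: none (0 points).
  x = 1: rhs = 3, matching y values: 4, 9 (2 points).
  x = 2: rhs = 5, matching y values: none (0 points).
  x = 3: rhs = 6, matching y values: none (0 points).
  x = 4: rhs = 12, matching y values: 5, 8 (2 points).
  x = 5: rhs = 3, matching y values: 4, 9 (2 points).
  x = 6: rhs = 11, matching y values: none (0 points).
  x = 7: rhs = 3, matching y values: 4, 9 (2 points).
  x = 8: rhs = 11, matching y values: none (0 points).
  x = 9: rhs = 2, matching y values: none (0 points).
  x = 10: rhs = 8, matching y values: none (0 points).
  x = 11: rhs = 9, matching y values: 3, 10 (2 points).
  x = 12: rhs = 11, matching y values: none (0 points).
Total affine count: 10.
Full point count |E(F_13)| = 10 + 1 = 11.
Hasse bound: |11 − (13+1)| = |-3| = 3 ≤ 2√13 ≈ 7.2111 ✓.


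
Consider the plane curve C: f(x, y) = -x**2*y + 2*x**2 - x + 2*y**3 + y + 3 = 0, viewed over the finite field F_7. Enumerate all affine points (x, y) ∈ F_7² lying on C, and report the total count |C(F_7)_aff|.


Affine F_7-points: {(0, 2), (0, 6), (5, 6)}; count = 3.

For each of the 49 pairs (x, y) ∈ F_7², evaluate f(x, y) mod 7. Record the zeros.
  x = 0: [0↦3, 1↦6, 2↦0, 3↦4, 4↦2, 5↦6, 6↦0]  zeros at y ∈ {2, 6}
  x = 1: [0↦4, 1↦6, 2↦6, 3↦2, 4↦6, 5↦2, 6↦2]  zeros at y ∈ ∅
  x = 2: [0↦2, 1↦1, 2↦5, 3↦5, 4↦6, 5↦6, 6↦3]  zeros at y ∈ ∅
  x = 3: [0↦4, 1↦5, 2↦4, 3↦6, 4↦2, 5↦4, 6↦3]  zeros at y ∈ ∅
  x = 4: [0↦3, 1↦4, 2↦3, 3↦5, 4↦1, 5↦3, 6↦2]  zeros at y ∈ ∅
  x = 5: [0↦6, 1↦5, 2↦2, 3↦2, 4↦3, 5↦3, 6↦0]  zeros at y ∈ {6}
  x = 6: [0↦6, 1↦1, 2↦1, 3↦4, 4↦1, 5↦4, 6↦4]  zeros at y ∈ ∅
Collecting zeros: affine points = {(0, 2), (0, 6), (5, 6)}.
Total count |C(F_7)_aff| = 3.


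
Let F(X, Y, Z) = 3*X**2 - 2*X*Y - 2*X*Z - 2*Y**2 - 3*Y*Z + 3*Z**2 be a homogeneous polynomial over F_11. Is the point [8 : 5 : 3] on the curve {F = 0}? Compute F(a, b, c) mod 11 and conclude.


F(8,5,3) ≡ 7 (mod 11); P is NOT on the curve.

Evaluate F(8, 5, 3) term-by-term (mod 11).
  3*X**2 ↦ 3·64·1·1 = 192
  -2*X*Y ↦ -2·8·5·1 = -80
  -2*X*Z ↦ -2·8·1·3 = -48
  -2*Y**2 ↦ -2·1·25·1 = -50
  -3*Y*Z ↦ -3·1·5·3 = -45
  3*Z**2 ↦ 3·1·1·9 = 27
Sum: F(8, 5, 3) = (192) + (-80) + (-48) + (-50) + (-45) + (27) = -4.
Reducing mod 11: -4 ≡ 7 (mod 11).
Since F(a, b, c) ≡ 7 ≠ 0 (mod 11), P does NOT lie on the curve.


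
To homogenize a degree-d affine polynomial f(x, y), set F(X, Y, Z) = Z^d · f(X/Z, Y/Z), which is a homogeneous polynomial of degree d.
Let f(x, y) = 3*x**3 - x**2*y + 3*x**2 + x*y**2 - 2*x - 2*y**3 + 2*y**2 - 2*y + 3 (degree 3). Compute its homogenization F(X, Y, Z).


F(X, Y, Z) = 3*X**3 - X**2*Y + 3*X**2*Z + X*Y**2 - 2*X*Z**2 - 2*Y**3 + 2*Y**2*Z - 2*Y*Z**2 + 3*Z**3

deg(f) = 3.
Substitute x = X/Z, y = Y/Z into f, then multiply by Z^3.
  monomial 3·x^3·y^0 ↦ 3·X^3·Y^0·Z^0.
  monomial -1·x^2·y^1 ↦ -1·X^2·Y^1·Z^0.
  monomial 3·x^2·y^0 ↦ 3·X^2·Y^0·Z^1.
  monomial 1·x^1·y^2 ↦ 1·X^1·Y^2·Z^0.
  monomial -2·x^1·y^0 ↦ -2·X^1·Y^0·Z^2.
  monomial -2·x^0·y^3 ↦ -2·X^0·Y^3·Z^0.
  monomial 2·x^0·y^2 ↦ 2·X^0·Y^2·Z^1.
  monomial -2·x^0·y^1 ↦ -2·X^0·Y^1·Z^2.
  monomial 3·x^0·y^0 ↦ 3·X^0·Y^0·Z^3.
Collecting: F(X, Y, Z) = 3*X**3 - X**2*Y + 3*X**2*Z + X*Y**2 - 2*X*Z**2 - 2*Y**3 + 2*Y**2*Z - 2*Y*Z**2 + 3*Z**3.


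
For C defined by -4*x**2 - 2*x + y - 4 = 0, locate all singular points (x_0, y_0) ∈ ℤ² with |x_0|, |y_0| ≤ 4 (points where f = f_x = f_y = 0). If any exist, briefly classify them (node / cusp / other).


No singular points in the scanned grid; C is smooth there.

Compute partial derivatives:
  f_x = -8*x - 2.
  f_y = 1.
f_y = 1 is a nonzero constant, so f_y never vanishes: no point (x, y) can satisfy f = f_x = f_y = 0. In particular no (x, y) ∈ {−4, ..., 4}² is singular; the curve is smooth.


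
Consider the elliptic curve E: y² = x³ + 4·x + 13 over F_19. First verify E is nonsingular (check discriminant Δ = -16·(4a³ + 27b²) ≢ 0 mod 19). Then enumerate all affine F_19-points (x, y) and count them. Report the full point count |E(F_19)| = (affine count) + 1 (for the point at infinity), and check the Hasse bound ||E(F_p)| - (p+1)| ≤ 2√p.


Affine points = {(4, 6), (4, 13), (5, 5), (5, 14), (6, 5), (6, 14), (7, 2), (7, 17), (8, 5), (8, 14), (11, 1), (11, 18), (13, 1), (13, 18), (14, 1), (14, 18), (15, 3), (15, 16), (17, 4), (17, 15)}; affine count = 20; |E(F_19)| = 21.

Discriminant check: Δ ∝ 4a³ + 27b² = 4·4³ + 27·13² = 4·64 + 27·169 ≡ 12 (mod 19). Nonzero ⇒ E is nonsingular.
For each x ∈ F_19, compute rhs = x³ + 4·x + 13 mod 19, then count y ∈ F_19 with y² ≡ rhs.
  x = 0: rhs = 13, matching y values: none (0 points).
  x = 1: rhs = 18, matching y values: none (0 points).
  x = 2: rhs = 10, matching y values: none (0 points).
  x = 3: rhs = 14, matching y values: none (0 points).
  x = 4: rhs = 17, matching y values: 6, 13 (2 points).
  x = 5: rhs = 6, matching y values: 5, 14 (2 points).
  x = 6: rhs = 6, matching y values: 5, 14 (2 points).
  x = 7: rhs = 4, matching y values: 2, 17 (2 points).
  x = 8: rhs = 6, matching y values: 5, 14 (2 points).
  x = 9: rhs = 18, matching y values: none (0 points).
  x = 10: rhs = 8, matching y values: none (0 points).
  x = 11: rhs = 1, matching y values: 1, 18 (2 points).
  x = 12: rhs = 3, matching y values: none (0 points).
  x = 13: rhs = 1, matching y values: 1, 18 (2 points).
  x = 14: rhs = 1, matching y values: 1, 18 (2 points).
  x = 15: rhs = 9, matching y values: 3, 16 (2 points).
  x = 16: rhs = 12, matching y values: none (0 points).
  x = 17: rhs = 16, matching y values: 4, 15 (2 points).
  x = 18: rhs = 8, matching y values: none (0 points).
Total affine count: 20.
Full point count |E(F_19)| = 20 + 1 = 21.
Hasse bound: |21 − (19+1)| = |1| = 1 ≤ 2√19 ≈ 8.7178 ✓.


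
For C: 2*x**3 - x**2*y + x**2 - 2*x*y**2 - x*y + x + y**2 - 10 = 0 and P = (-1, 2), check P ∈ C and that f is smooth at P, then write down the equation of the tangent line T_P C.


Tangent line at P: -x + 12*y - 25 = 0.

Step 1: f(-1, 2) = 0, so P lies on C.
Step 2: partial derivatives
  f_x(x, y) = 6*x**2 - 2*x*y + 2*x - 2*y**2 - y + 1, f_y(x, y) = -x**2 - 4*x*y - x + 2*y.
  f_x(P) = -1, f_y(P) = 12 (gradient nonzero, so P is smooth).
Step 3: tangent line at P: -1·(x − -1) + 12·(y − 2) = 0.
Expanding: -x + 12*y - 25 = 0.


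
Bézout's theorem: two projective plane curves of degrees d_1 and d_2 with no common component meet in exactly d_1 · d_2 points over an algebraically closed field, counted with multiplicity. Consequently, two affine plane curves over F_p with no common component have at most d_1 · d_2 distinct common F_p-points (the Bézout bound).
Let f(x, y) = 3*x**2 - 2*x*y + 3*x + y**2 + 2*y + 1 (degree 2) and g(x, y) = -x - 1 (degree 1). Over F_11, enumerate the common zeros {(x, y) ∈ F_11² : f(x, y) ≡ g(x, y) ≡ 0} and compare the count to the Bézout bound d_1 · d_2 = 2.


Common zeros: {(10, 3), (10, 4)}; count = 2; Bézout bound = 2.

deg(f) = 2, deg(g) = 1, so Bézout bound = 2.
Scan x ∈ F_11. For each x, list the y ∈ F_11 with f(x, y) ≡ 0 and those with g(x, y) ≡ 0 (mod 11); the common zeros in that column are the intersection.
  x = 0: f ≡ 0 at y ∈ {10}; g ≡ 0 at y ∈ ∅; common: ∅.
  x = 1: f ≡ 0 at y ∈ {2, 9}; g ≡ 0 at y ∈ ∅; common: ∅.
  x = 2: f ≡ 0 at y ∈ {3, 10}; g ≡ 0 at y ∈ ∅; common: ∅.
  x = 3: f ≡ 0 at y ∈ {2}; g ≡ 0 at y ∈ ∅; common: ∅.
  x = 4: f ≡ 0 at y ∈ {8, 9}; g ≡ 0 at y ∈ ∅; common: ∅.
  x = 5: f ≡ 0 at y ∈ ∅; g ≡ 0 at y ∈ ∅; common: ∅.
  x = 6: f ≡ 0 at y ∈ ∅; g ≡ 0 at y ∈ ∅; common: ∅.
  x = 7: f ≡ 0 at y ∈ ∅; g ≡ 0 at y ∈ ∅; common: ∅.
  x = 8: f ≡ 0 at y ∈ ∅; g ≡ 0 at y ∈ ∅; common: ∅.
  x = 9: f ≡ 0 at y ∈ ∅; g ≡ 0 at y ∈ ∅; common: ∅.
  x = 10: f ≡ 0 at y ∈ {3, 4}; g ≡ 0 at y ∈ {0, 1, 2, 3, 4, 5, 6, 7, 8, 9, 10}; common: {3, 4}.
Collecting: common zeros = {(10, 3), (10, 4)}, so the count is 2.
Comparison with the Bézout bound: 2 ≤ 2 = deg(f)·deg(g), as expected for curves with no common component (the bound is attained).


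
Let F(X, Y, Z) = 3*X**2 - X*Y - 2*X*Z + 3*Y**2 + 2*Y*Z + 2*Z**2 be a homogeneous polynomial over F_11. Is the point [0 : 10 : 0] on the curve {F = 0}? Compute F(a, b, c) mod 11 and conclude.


F(0,10,0) ≡ 3 (mod 11); P is NOT on the curve.

Evaluate F(0, 10, 0) term-by-term (mod 11).
  3*X**2 ↦ 3·0·1·1 = 0
  -X*Y ↦ -1·0·10·1 = 0
  -2*X*Z ↦ -2·0·1·0 = 0
  3*Y**2 ↦ 3·1·100·1 = 300
  2*Y*Z ↦ 2·1·10·0 = 0
  2*Z**2 ↦ 2·1·1·0 = 0
Sum: F(0, 10, 0) = (0) + (0) + (0) + (300) + (0) + (0) = 300.
Reducing mod 11: 300 ≡ 3 (mod 11).
Since F(a, b, c) ≡ 3 ≠ 0 (mod 11), P does NOT lie on the curve.


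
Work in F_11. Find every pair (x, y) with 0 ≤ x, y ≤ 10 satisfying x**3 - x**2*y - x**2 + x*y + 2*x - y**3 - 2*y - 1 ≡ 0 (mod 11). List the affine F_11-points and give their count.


Affine F_11-points: {(0, 9), (1, 2), (4, 0), (5, 10), (7, 10), (8, 7), (10, 3), (10, 9), (10, 10)}; count = 9.

For each of the 121 pairs (x, y) ∈ F_11², evaluate f(x, y) mod 11. Record the zeros.
  x = 0: [0↦10, 1↦7, 2↦9, 3↦10, 4↦4, 5↦7, 6↦2, 7↦5, 8↦10, 9↦0, 10↦2]  zeros at y ∈ {9}
  x = 1: [0↦1, 1↦9, 2↦0, 3↦1, 4↦6, 5↦9, 6↦4, 7↦7, 8↦1, 9↦2, 10↦4]  zeros at y ∈ {2}
  x = 2: [0↦7, 1↦2, 2↦2, 3↦1, 4↦4, 5↦5, 6↦9, 7↦10, 8↦2, 9↦1, 10↦1]  zeros at y ∈ ∅
  x = 3: [0↦1, 1↦3, 2↦10, 3↦5, 4↦4, 5↦1, 6↦1, 7↦9, 8↦8, 9↦3, 10↦10]  zeros at y ∈ ∅
  x = 4: [0↦0, 1↦7, 2↦8, 3↦8, 4↦1, 5↦3, 6↦8, 7↦10, 8↦3, 9↦3, 10↦4]  zeros at y ∈ {0}
  x = 5: [0↦10, 1↦9, 2↦2, 3↦5, 4↦1, 5↦6, 6↦3, 7↦8, 8↦4, 9↦7, 10↦0]  zeros at y ∈ {10}
  x = 6: [0↦4, 1↦4, 2↦9, 3↦2, 4↦10, 5↦5, 6↦3, 7↦9, 8↦6, 9↦10, 10↦4]  zeros at y ∈ ∅
  x = 7: [0↦10, 1↦9, 2↦2, 3↦5, 4↦1, 5↦6, 6↦3, 7↦8, 8↦4, 9↦7, 10↦0]  zeros at y ∈ {10}
  x = 8: [0↦1, 1↦8, 2↦9, 3↦9, 4↦2, 5↦4, 6↦9, 7↦0, 8↦4, 9↦4, 10↦5]  zeros at y ∈ {7}
  x = 9: [0↦5, 1↦7, 2↦3, 3↦9, 4↦8, 5↦5, 6↦5, 7↦2, 8↦1, 9↦7, 10↦3]  zeros at y ∈ ∅
  x = 10: [0↦6, 1↦1, 2↦1, 3↦0, 4↦3, 5↦4, 6↦8, 7↦9, 8↦1, 9↦0, 10↦0]  zeros at y ∈ {3, 9, 10}
Collecting zeros: affine points = {(0, 9), (1, 2), (4, 0), (5, 10), (7, 10), (8, 7), (10, 3), (10, 9), (10, 10)}.
Total count |C(F_11)_aff| = 9.


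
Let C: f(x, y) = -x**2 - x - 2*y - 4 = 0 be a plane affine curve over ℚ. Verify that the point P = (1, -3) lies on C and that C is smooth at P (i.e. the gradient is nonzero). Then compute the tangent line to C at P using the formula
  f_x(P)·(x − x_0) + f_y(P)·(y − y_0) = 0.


Tangent line at P: -3*x - 2*y - 3 = 0.

Step 1: f(1, -3) = 0, so P lies on C.
Step 2: partial derivatives
  f_x(x, y) = -2*x - 1, f_y(x, y) = -2.
  f_x(P) = -3, f_y(P) = -2 (gradient nonzero, so P is smooth).
Step 3: tangent line at P: -3·(x − 1) + -2·(y − -3) = 0.
Expanding: -3*x - 2*y - 3 = 0.


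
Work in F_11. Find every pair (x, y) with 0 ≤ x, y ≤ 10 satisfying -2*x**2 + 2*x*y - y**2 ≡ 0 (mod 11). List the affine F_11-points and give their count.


Affine F_11-points: {(0, 0)}; count = 1.

For each of the 121 pairs (x, y) ∈ F_11², evaluate f(x, y) mod 11. Record the zeros.
  x = 0: [0↦0, 1↦10, 2↦7, 3↦2, 4↦6, 5↦8, 6↦8, 7↦6, 8↦2, 9↦7, 10↦10]  zeros at y ∈ {0}
  x = 1: [0↦9, 1↦10, 2↦9, 3↦6, 4↦1, 5↦5, 6↦7, 7↦7, 8↦5, 9↦1, 10↦6]  zeros at y ∈ ∅
  x = 2: [0↦3, 1↦6, 2↦7, 3↦6, 4↦3, 5↦9, 6↦2, 7↦4, 8↦4, 9↦2, 10↦9]  zeros at y ∈ ∅
  x = 3: [0↦4, 1↦9, 2↦1, 3↦2, 4↦1, 5↦9, 6↦4, 7↦8, 8↦10, 9↦10, 10↦8]  zeros at y ∈ ∅
  x = 4: [0↦1, 1↦8, 2↦2, 3↦5, 4↦6, 5↦5, 6↦2, 7↦8, 8↦1, 9↦3, 10↦3]  zeros at y ∈ ∅
  x = 5: [0↦5, 1↦3, 2↦10, 3↦4, 4↦7, 5↦8, 6↦7, 7↦4, 8↦10, 9↦3, 10↦5]  zeros at y ∈ ∅
  x = 6: [0↦5, 1↦5, 2↦3, 3↦10, 4↦4, 5↦7, 6↦8, 7↦7, 8↦4, 9↦10, 10↦3]  zeros at y ∈ ∅
  x = 7: [0↦1, 1↦3, 2↦3, 3↦1, 4↦8, 5↦2, 6↦5, 7↦6, 8↦5, 9↦2, 10↦8]  zeros at y ∈ ∅
  x = 8: [0↦4, 1↦8, 2↦10, 3↦10, 4↦8, 5↦4, 6↦9, 7↦1, 8↦2, 9↦1, 10↦9]  zeros at y ∈ ∅
  x = 9: [0↦3, 1↦9, 2↦2, 3↦4, 4↦4, 5↦2, 6↦9, 7↦3, 8↦6, 9↦7, 10↦6]  zeros at y ∈ ∅
  x = 10: [0↦9, 1↦6, 2↦1, 3↦5, 4↦7, 5↦7, 6↦5, 7↦1, 8↦6, 9↦9, 10↦10]  zeros at y ∈ ∅
Collecting zeros: affine points = {(0, 0)}.
Total count |C(F_11)_aff| = 1.


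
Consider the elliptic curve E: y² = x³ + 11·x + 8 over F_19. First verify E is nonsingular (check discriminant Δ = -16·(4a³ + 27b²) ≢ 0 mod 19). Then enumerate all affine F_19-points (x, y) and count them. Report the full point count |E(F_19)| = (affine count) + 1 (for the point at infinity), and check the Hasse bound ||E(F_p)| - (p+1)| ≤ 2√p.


Affine points = {(1, 1), (1, 18), (2, 0), (3, 7), (3, 12), (5, 6), (5, 13), (6, 9), (6, 10), (8, 0), (9, 0), (10, 4), (10, 15), (11, 4), (11, 15), (12, 5), (12, 14), (13, 7), (13, 12), (16, 9), (16, 10), (17, 4), (17, 15)}; affine count = 23; |E(F_19)| = 24.

Discriminant check: Δ ∝ 4a³ + 27b² = 4·11³ + 27·8² = 4·1331 + 27·64 ≡ 3 (mod 19). Nonzero ⇒ E is nonsingular.
For each x ∈ F_19, compute rhs = x³ + 11·x + 8 mod 19, then count y ∈ F_19 with y² ≡ rhs.
  x = 0: rhs = 8, matching y values: none (0 points).
  x = 1: rhs = 1, matching y values: 1, 18 (2 points).
  x = 2: rhs = 0, matching y values: 0 (1 points).
  x = 3: rhs = 11, matching y values: 7, 12 (2 points).
  x = 4: rhs = 2, matching y values: none (0 points).
  x = 5: rhs = 17, matching y values: 6, 13 (2 points).
  x = 6: rhs = 5, matching y values: 9, 10 (2 points).
  x = 7: rhs = 10, matching y values: none (0 points).
  x = 8: rhs = 0, matching y values: 0 (1 points).
  x = 9: rhs = 0, matching y values: 0 (1 points).
  x = 10: rhs = 16, matching y values: 4, 15 (2 points).
  x = 11: rhs = 16, matching y values: 4, 15 (2 points).
  x = 12: rhs = 6, matching y values: 5, 14 (2 points).
  x = 13: rhs = 11, matching y values: 7, 12 (2 points).
  x = 14: rhs = 18, matching y values: none (0 points).
  x = 15: rhs = 14, matching y values: none (0 points).
  x = 16: rhs = 5, matching y values: 9, 10 (2 points).
  x = 17: rhs = 16, matching y values: 4, 15 (2 points).
  x = 18: rhs = 15, matching y values: none (0 points).
Total affine count: 23.
Full point count |E(F_19)| = 23 + 1 = 24.
Hasse bound: |24 − (19+1)| = |4| = 4 ≤ 2√19 ≈ 8.7178 ✓.


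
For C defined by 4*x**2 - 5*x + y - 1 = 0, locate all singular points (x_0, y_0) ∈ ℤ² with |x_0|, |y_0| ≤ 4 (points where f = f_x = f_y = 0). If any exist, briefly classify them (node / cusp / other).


No singular points in the scanned grid; C is smooth there.

Compute partial derivatives:
  f_x = 8*x - 5.
  f_y = 1.
f_y = 1 is a nonzero constant, so f_y never vanishes: no point (x, y) can satisfy f = f_x = f_y = 0. In particular no (x, y) ∈ {−4, ..., 4}² is singular; the curve is smooth.


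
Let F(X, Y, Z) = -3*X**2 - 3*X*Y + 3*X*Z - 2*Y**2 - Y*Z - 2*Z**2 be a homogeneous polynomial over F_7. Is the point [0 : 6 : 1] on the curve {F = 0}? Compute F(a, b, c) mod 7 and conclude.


F(0,6,1) ≡ 4 (mod 7); P is NOT on the curve.

Evaluate F(0, 6, 1) term-by-term (mod 7).
  -3*X**2 ↦ -3·0·1·1 = 0
  -3*X*Y ↦ -3·0·6·1 = 0
  3*X*Z ↦ 3·0·1·1 = 0
  -2*Y**2 ↦ -2·1·36·1 = -72
  -Y*Z ↦ -1·1·6·1 = -6
  -2*Z**2 ↦ -2·1·1·1 = -2
Sum: F(0, 6, 1) = (0) + (0) + (0) + (-72) + (-6) + (-2) = -80.
Reducing mod 7: -80 ≡ 4 (mod 7).
Since F(a, b, c) ≡ 4 ≠ 0 (mod 7), P does NOT lie on the curve.


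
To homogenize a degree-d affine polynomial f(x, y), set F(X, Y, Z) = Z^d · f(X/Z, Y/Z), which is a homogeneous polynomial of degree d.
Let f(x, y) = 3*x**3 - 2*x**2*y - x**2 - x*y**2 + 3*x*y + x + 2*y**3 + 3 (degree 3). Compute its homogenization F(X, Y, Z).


F(X, Y, Z) = 3*X**3 - 2*X**2*Y - X**2*Z - X*Y**2 + 3*X*Y*Z + X*Z**2 + 2*Y**3 + 3*Z**3

deg(f) = 3.
Substitute x = X/Z, y = Y/Z into f, then multiply by Z^3.
  monomial 3·x^3·y^0 ↦ 3·X^3·Y^0·Z^0.
  monomial -2·x^2·y^1 ↦ -2·X^2·Y^1·Z^0.
  monomial -1·x^2·y^0 ↦ -1·X^2·Y^0·Z^1.
  monomial -1·x^1·y^2 ↦ -1·X^1·Y^2·Z^0.
  monomial 3·x^1·y^1 ↦ 3·X^1·Y^1·Z^1.
  monomial 1·x^1·y^0 ↦ 1·X^1·Y^0·Z^2.
  monomial 2·x^0·y^3 ↦ 2·X^0·Y^3·Z^0.
  monomial 3·x^0·y^0 ↦ 3·X^0·Y^0·Z^3.
Collecting: F(X, Y, Z) = 3*X**3 - 2*X**2*Y - X**2*Z - X*Y**2 + 3*X*Y*Z + X*Z**2 + 2*Y**3 + 3*Z**3.


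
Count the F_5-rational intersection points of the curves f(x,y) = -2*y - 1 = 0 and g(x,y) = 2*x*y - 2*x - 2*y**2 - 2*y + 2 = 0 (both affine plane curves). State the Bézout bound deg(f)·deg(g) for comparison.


Common zeros: {(0, 2)}; count = 1; Bézout bound = 2.

deg(f) = 1, deg(g) = 2, so Bézout bound = 2.
Scan x ∈ F_5. For each x, list the y ∈ F_5 with f(x, y) ≡ 0 and those with g(x, y) ≡ 0 (mod 5); the common zeros in that column are the intersection.
  x = 0: f ≡ 0 at y ∈ {2}; g ≡ 0 at y ∈ {2}; common: {2}.
  x = 1: f ≡ 0 at y ∈ {2}; g ≡ 0 at y ∈ {0}; common: ∅.
  x = 2: f ≡ 0 at y ∈ {2}; g ≡ 0 at y ∈ ∅; common: ∅.
  x = 3: f ≡ 0 at y ∈ {2}; g ≡ 0 at y ∈ {3, 4}; common: ∅.
  x = 4: f ≡ 0 at y ∈ {2}; g ≡ 0 at y ∈ ∅; common: ∅.
Collecting: common zeros = {(0, 2)}, so the count is 1.
Comparison with the Bézout bound: 1 ≤ 2 = deg(f)·deg(g), as expected for curves with no common component (the affine F_5-count falls short of the bound because intersections may lie at infinity, over extension fields, or carry multiplicity).


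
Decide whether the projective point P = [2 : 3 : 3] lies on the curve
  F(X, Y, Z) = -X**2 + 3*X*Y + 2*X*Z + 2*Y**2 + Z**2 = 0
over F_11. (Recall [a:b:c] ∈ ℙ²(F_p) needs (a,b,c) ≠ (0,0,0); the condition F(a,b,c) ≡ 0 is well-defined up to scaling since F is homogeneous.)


F(2,3,3) ≡ 9 (mod 11); P is NOT on the curve.

Evaluate F(2, 3, 3) term-by-term (mod 11).
  -X**2 ↦ -1·4·1·1 = -4
  3*X*Y ↦ 3·2·3·1 = 18
  2*X*Z ↦ 2·2·1·3 = 12
  2*Y**2 ↦ 2·1·9·1 = 18
  Z**2 ↦ 1·1·1·9 = 9
Sum: F(2, 3, 3) = (-4) + (18) + (12) + (18) + (9) = 53.
Reducing mod 11: 53 ≡ 9 (mod 11).
Since F(a, b, c) ≡ 9 ≠ 0 (mod 11), P does NOT lie on the curve.


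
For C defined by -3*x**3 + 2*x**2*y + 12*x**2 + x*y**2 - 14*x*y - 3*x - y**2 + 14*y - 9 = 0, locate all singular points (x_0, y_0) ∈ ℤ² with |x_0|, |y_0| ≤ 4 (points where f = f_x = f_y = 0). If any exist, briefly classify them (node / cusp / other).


Singular points: {(2, 3)}; classification: cusp.

Compute partial derivatives:
  f_x = -9*x**2 + 4*x*y + 24*x + y**2 - 14*y - 3.
  f_y = 2*x**2 + 2*x*y - 14*x - 2*y + 14.
Scan x_0 ∈ {−4, ..., 4}. For each x_0, f_y(x_0, y) is a polynomial in y; find its integer roots y ∈ {−4, ..., 4}, then test f_x and f at those candidates.
  x = -4: f_y(-4, y) = 102 - 10*y; no integer root y with |y| ≤ 4.
  x = -3: f_y(-3, y) = 74 - 8*y; no integer root y with |y| ≤ 4.
  x = -2: f_y(-2, y) = 50 - 6*y; no integer root y with |y| ≤ 4.
  x = -1: f_y(-1, y) = 30 - 4*y; no integer root y with |y| ≤ 4.
  x = 0: f_y(0, y) = 14 - 2*y; no integer root y with |y| ≤ 4.
  x = 1: f_y(1, y) = 2; no integer root y with |y| ≤ 4.
  x = 2: f_y(2, y) = 2*y - 6; vanishes at y ∈ {3}. (2, 3): f_x = 0, f = 0 — SINGULAR.
  x = 3: f_y(3, y) = 4*y - 10; no integer root y with |y| ≤ 4.
  x = 4: f_y(4, y) = 6*y - 10; no integer root y with |y| ≤ 4.
Only singular point on the grid: (2, 3).
Classify: substitute x = 2 + u, y = 3 + v and expand: f = -3*u**3 + 2*u**2*v + u*v**2 + v**2.
No constant or linear terms (consistent with a singular point). Quadratic part: v**2. Cubic part: -3*u**3 + 2*u**2*v + u*v**2.
The quadratic part v**2 is a perfect square, so there is a single (double) tangent line v = 0, i.e. y = 3. Restricting the cubic part to that line (v = 0) leaves -3*u**3 ≠ 0, so f is not divisible by v and the branch is v² ≈ 3*u**3 to lowest order — this is a cusp.
Classification: cusp.


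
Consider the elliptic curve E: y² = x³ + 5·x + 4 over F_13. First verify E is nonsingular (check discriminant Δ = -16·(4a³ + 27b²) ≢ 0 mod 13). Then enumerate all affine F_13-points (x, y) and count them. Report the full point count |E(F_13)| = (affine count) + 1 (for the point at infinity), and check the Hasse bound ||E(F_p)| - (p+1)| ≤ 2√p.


Affine points = {(0, 2), (0, 11), (1, 6), (1, 7), (2, 3), (2, 10), (4, 6), (4, 7), (6, 4), (6, 9), (8, 6), (8, 7), (10, 1), (10, 12), (11, 5), (11, 8)}; affine count = 16; |E(F_13)| = 17.

Discriminant check: Δ ∝ 4a³ + 27b² = 4·5³ + 27·4² = 4·125 + 27·16 ≡ 9 (mod 13). Nonzero ⇒ E is nonsingular.
For each x ∈ F_13, compute rhs = x³ + 5·x + 4 mod 13, then count y ∈ F_13 with y² ≡ rhs.
  x = 0: rhs = 4, matching y values: 2, 11 (2 points).
  x = 1: rhs = 10, matching y values: 6, 7 (2 points).
  x = 2: rhs = 9, matching y values: 3, 10 (2 points).
  x = 3: rhs = 7, matching y values: none (0 points).
  x = 4: rhs = 10, matching y values: 6, 7 (2 points).
  x = 5: rhs = 11, matching y values: none (0 points).
  x = 6: rhs = 3, matching y values: 4, 9 (2 points).
  x = 7: rhs = 5, matching y values: none (0 points).
  x = 8: rhs = 10, matching y values: 6, 7 (2 points).
  x = 9: rhs = 11, matching y values: none (0 points).
  x = 10: rhs = 1, matching y values: 1, 12 (2 points).
  x = 11: rhs = 12, matching y values: 5, 8 (2 points).
  x = 12: rhs = 11, matching y values: none (0 points).
Total affine count: 16.
Full point count |E(F_13)| = 16 + 1 = 17.
Hasse bound: |17 − (13+1)| = |3| = 3 ≤ 2√13 ≈ 7.2111 ✓.
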